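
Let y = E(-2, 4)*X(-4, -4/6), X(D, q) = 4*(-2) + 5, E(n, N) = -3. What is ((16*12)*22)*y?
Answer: 38016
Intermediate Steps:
X(D, q) = -3 (X(D, q) = -8 + 5 = -3)
y = 9 (y = -3*(-3) = 9)
((16*12)*22)*y = ((16*12)*22)*9 = (192*22)*9 = 4224*9 = 38016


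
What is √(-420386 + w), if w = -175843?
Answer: I*√596229 ≈ 772.16*I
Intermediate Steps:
√(-420386 + w) = √(-420386 - 175843) = √(-596229) = I*√596229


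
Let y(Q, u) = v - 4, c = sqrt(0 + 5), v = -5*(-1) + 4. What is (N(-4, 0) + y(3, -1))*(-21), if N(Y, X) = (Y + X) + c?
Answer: -21 - 21*sqrt(5) ≈ -67.957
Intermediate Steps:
v = 9 (v = 5 + 4 = 9)
c = sqrt(5) ≈ 2.2361
y(Q, u) = 5 (y(Q, u) = 9 - 4 = 5)
N(Y, X) = X + Y + sqrt(5) (N(Y, X) = (Y + X) + sqrt(5) = (X + Y) + sqrt(5) = X + Y + sqrt(5))
(N(-4, 0) + y(3, -1))*(-21) = ((0 - 4 + sqrt(5)) + 5)*(-21) = ((-4 + sqrt(5)) + 5)*(-21) = (1 + sqrt(5))*(-21) = -21 - 21*sqrt(5)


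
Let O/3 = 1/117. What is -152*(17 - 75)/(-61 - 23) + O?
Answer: -28645/273 ≈ -104.93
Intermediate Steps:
O = 1/39 (O = 3/117 = 3*(1/117) = 1/39 ≈ 0.025641)
-152*(17 - 75)/(-61 - 23) + O = -152*(17 - 75)/(-61 - 23) + 1/39 = -(-8816)/(-84) + 1/39 = -(-8816)*(-1)/84 + 1/39 = -152*29/42 + 1/39 = -2204/21 + 1/39 = -28645/273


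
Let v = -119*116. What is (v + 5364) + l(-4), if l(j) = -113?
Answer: -8553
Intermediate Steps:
v = -13804
(v + 5364) + l(-4) = (-13804 + 5364) - 113 = -8440 - 113 = -8553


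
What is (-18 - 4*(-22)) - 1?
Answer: 69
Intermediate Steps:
(-18 - 4*(-22)) - 1 = (-18 + 88) - 1 = 70 - 1 = 69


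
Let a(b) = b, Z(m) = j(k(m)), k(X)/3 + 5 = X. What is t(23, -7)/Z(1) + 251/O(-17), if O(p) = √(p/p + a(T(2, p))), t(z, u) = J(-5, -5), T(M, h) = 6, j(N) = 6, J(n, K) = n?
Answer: -⅚ + 251*√7/7 ≈ 94.036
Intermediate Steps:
k(X) = -15 + 3*X
Z(m) = 6
t(z, u) = -5
O(p) = √7 (O(p) = √(p/p + 6) = √(1 + 6) = √7)
t(23, -7)/Z(1) + 251/O(-17) = -5/6 + 251/(√7) = -5*⅙ + 251*(√7/7) = -⅚ + 251*√7/7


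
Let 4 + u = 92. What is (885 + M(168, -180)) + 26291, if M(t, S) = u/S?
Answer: 1222898/45 ≈ 27176.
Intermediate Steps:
u = 88 (u = -4 + 92 = 88)
M(t, S) = 88/S
(885 + M(168, -180)) + 26291 = (885 + 88/(-180)) + 26291 = (885 + 88*(-1/180)) + 26291 = (885 - 22/45) + 26291 = 39803/45 + 26291 = 1222898/45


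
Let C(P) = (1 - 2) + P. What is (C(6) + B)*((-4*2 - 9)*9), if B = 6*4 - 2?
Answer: -4131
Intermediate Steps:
B = 22 (B = 24 - 2 = 22)
C(P) = -1 + P
(C(6) + B)*((-4*2 - 9)*9) = ((-1 + 6) + 22)*((-4*2 - 9)*9) = (5 + 22)*((-8 - 9)*9) = 27*(-17*9) = 27*(-153) = -4131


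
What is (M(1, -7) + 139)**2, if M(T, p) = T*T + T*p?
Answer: 17689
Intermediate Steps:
M(T, p) = T**2 + T*p
(M(1, -7) + 139)**2 = (1*(1 - 7) + 139)**2 = (1*(-6) + 139)**2 = (-6 + 139)**2 = 133**2 = 17689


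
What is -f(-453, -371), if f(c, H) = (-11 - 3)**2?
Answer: -196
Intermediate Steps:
f(c, H) = 196 (f(c, H) = (-14)**2 = 196)
-f(-453, -371) = -1*196 = -196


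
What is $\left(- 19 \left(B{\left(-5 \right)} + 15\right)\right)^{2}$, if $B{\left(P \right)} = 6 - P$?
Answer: $244036$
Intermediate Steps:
$\left(- 19 \left(B{\left(-5 \right)} + 15\right)\right)^{2} = \left(- 19 \left(\left(6 - -5\right) + 15\right)\right)^{2} = \left(- 19 \left(\left(6 + 5\right) + 15\right)\right)^{2} = \left(- 19 \left(11 + 15\right)\right)^{2} = \left(\left(-19\right) 26\right)^{2} = \left(-494\right)^{2} = 244036$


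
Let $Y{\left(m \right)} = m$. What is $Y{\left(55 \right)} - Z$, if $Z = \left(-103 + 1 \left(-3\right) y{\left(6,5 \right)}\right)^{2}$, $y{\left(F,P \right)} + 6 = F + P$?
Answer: $-13869$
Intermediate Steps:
$y{\left(F,P \right)} = -6 + F + P$ ($y{\left(F,P \right)} = -6 + \left(F + P\right) = -6 + F + P$)
$Z = 13924$ ($Z = \left(-103 + 1 \left(-3\right) \left(-6 + 6 + 5\right)\right)^{2} = \left(-103 - 15\right)^{2} = \left(-118\right)^{2} = 13924$)
$Y{\left(55 \right)} - Z = 55 - 13924 = -13869$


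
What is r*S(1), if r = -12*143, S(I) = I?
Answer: -1716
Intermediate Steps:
r = -1716
r*S(1) = -1716*1 = -1716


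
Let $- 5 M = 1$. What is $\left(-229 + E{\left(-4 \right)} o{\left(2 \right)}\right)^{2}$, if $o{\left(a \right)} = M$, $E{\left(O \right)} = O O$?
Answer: $\frac{1347921}{25} \approx 53917.0$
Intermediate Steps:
$E{\left(O \right)} = O^{2}$
$M = - \frac{1}{5}$ ($M = \left(- \frac{1}{5}\right) 1 = - \frac{1}{5} \approx -0.2$)
$o{\left(a \right)} = - \frac{1}{5}$
$\left(-229 + E{\left(-4 \right)} o{\left(2 \right)}\right)^{2} = \left(-229 + \left(-4\right)^{2} \left(- \frac{1}{5}\right)\right)^{2} = \left(-229 + 16 \left(- \frac{1}{5}\right)\right)^{2} = \left(-229 - \frac{16}{5}\right)^{2} = \left(- \frac{1161}{5}\right)^{2} = \frac{1347921}{25}$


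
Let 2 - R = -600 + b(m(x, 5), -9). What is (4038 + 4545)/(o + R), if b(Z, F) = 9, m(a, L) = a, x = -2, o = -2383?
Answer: -8583/1790 ≈ -4.7950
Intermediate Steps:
R = 593 (R = 2 - (-600 + 9) = 2 - 1*(-591) = 2 + 591 = 593)
(4038 + 4545)/(o + R) = (4038 + 4545)/(-2383 + 593) = 8583/(-1790) = 8583*(-1/1790) = -8583/1790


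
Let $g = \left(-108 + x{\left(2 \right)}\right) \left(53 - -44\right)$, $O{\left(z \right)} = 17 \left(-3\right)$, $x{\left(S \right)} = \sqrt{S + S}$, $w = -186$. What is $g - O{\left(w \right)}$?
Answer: $-10231$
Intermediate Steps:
$x{\left(S \right)} = \sqrt{2} \sqrt{S}$ ($x{\left(S \right)} = \sqrt{2 S} = \sqrt{2} \sqrt{S}$)
$O{\left(z \right)} = -51$
$g = -10282$ ($g = \left(-108 + \sqrt{2} \sqrt{2}\right) \left(53 - -44\right) = \left(-108 + 2\right) \left(53 + 44\right) = \left(-106\right) 97 = -10282$)
$g - O{\left(w \right)} = -10282 - -51 = -10282 + 51 = -10231$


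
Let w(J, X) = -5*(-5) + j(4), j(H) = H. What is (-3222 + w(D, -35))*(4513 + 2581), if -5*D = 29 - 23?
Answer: -22651142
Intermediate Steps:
D = -6/5 (D = -(29 - 23)/5 = -⅕*6 = -6/5 ≈ -1.2000)
w(J, X) = 29 (w(J, X) = -5*(-5) + 4 = 25 + 4 = 29)
(-3222 + w(D, -35))*(4513 + 2581) = (-3222 + 29)*(4513 + 2581) = -3193*7094 = -22651142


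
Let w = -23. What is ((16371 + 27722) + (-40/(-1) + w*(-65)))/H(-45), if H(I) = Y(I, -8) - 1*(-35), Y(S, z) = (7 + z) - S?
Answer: 45628/79 ≈ 577.57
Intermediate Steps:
Y(S, z) = 7 + z - S
H(I) = 34 - I (H(I) = (7 - 8 - I) - 1*(-35) = (-1 - I) + 35 = 34 - I)
((16371 + 27722) + (-40/(-1) + w*(-65)))/H(-45) = ((16371 + 27722) + (-40/(-1) - 23*(-65)))/(34 - 1*(-45)) = (44093 + (-40*(-1) + 1495))/(34 + 45) = (44093 + (40 + 1495))/79 = (44093 + 1535)*(1/79) = 45628*(1/79) = 45628/79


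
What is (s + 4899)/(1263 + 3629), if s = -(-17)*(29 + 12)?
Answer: 1399/1223 ≈ 1.1439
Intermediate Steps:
s = 697 (s = -(-17)*41 = -1*(-697) = 697)
(s + 4899)/(1263 + 3629) = (697 + 4899)/(1263 + 3629) = 5596/4892 = 5596*(1/4892) = 1399/1223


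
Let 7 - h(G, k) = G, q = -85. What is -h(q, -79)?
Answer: -92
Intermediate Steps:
h(G, k) = 7 - G
-h(q, -79) = -(7 - 1*(-85)) = -(7 + 85) = -1*92 = -92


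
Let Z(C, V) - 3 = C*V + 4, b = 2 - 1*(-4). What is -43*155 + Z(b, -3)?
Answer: -6676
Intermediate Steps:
b = 6 (b = 2 + 4 = 6)
Z(C, V) = 7 + C*V (Z(C, V) = 3 + (C*V + 4) = 3 + (4 + C*V) = 7 + C*V)
-43*155 + Z(b, -3) = -43*155 + (7 + 6*(-3)) = -6665 + (7 - 18) = -6665 - 11 = -6676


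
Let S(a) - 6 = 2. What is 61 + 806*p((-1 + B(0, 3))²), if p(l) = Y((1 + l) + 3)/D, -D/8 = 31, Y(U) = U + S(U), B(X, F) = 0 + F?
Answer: 9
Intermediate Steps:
S(a) = 8 (S(a) = 6 + 2 = 8)
B(X, F) = F
Y(U) = 8 + U (Y(U) = U + 8 = 8 + U)
D = -248 (D = -8*31 = -248)
p(l) = -3/62 - l/248 (p(l) = (8 + ((1 + l) + 3))/(-248) = (8 + (4 + l))*(-1/248) = (12 + l)*(-1/248) = -3/62 - l/248)
61 + 806*p((-1 + B(0, 3))²) = 61 + 806*(-3/62 - (-1 + 3)²/248) = 61 + 806*(-3/62 - 1/248*2²) = 61 + 806*(-3/62 - 1/248*4) = 61 + 806*(-3/62 - 1/62) = 61 + 806*(-2/31) = 61 - 52 = 9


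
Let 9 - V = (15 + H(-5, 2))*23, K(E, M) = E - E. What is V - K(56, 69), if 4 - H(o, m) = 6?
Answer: -290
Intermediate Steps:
K(E, M) = 0
H(o, m) = -2 (H(o, m) = 4 - 1*6 = 4 - 6 = -2)
V = -290 (V = 9 - (15 - 2)*23 = 9 - 13*23 = 9 - 1*299 = 9 - 299 = -290)
V - K(56, 69) = -290 - 1*0 = -290 + 0 = -290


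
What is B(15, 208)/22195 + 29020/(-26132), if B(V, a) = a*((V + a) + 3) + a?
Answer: 147437403/144999935 ≈ 1.0168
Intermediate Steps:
B(V, a) = a + a*(3 + V + a) (B(V, a) = a*(3 + V + a) + a = a + a*(3 + V + a))
B(15, 208)/22195 + 29020/(-26132) = (208*(4 + 15 + 208))/22195 + 29020/(-26132) = (208*227)*(1/22195) + 29020*(-1/26132) = 47216*(1/22195) - 7255/6533 = 47216/22195 - 7255/6533 = 147437403/144999935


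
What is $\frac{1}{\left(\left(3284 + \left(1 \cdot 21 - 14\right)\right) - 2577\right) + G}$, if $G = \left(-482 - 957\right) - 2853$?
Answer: $- \frac{1}{3578} \approx -0.00027949$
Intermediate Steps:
$G = -4292$ ($G = -1439 - 2853 = -4292$)
$\frac{1}{\left(\left(3284 + \left(1 \cdot 21 - 14\right)\right) - 2577\right) + G} = \frac{1}{\left(\left(3284 + \left(1 \cdot 21 - 14\right)\right) - 2577\right) - 4292} = \frac{1}{\left(\left(3284 + \left(21 - 14\right)\right) - 2577\right) - 4292} = \frac{1}{\left(\left(3284 + 7\right) - 2577\right) - 4292} = \frac{1}{\left(3291 - 2577\right) - 4292} = \frac{1}{714 - 4292} = \frac{1}{-3578} = - \frac{1}{3578}$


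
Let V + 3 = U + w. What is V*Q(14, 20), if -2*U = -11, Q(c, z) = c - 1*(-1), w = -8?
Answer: -165/2 ≈ -82.500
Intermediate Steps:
Q(c, z) = 1 + c (Q(c, z) = c + 1 = 1 + c)
U = 11/2 (U = -½*(-11) = 11/2 ≈ 5.5000)
V = -11/2 (V = -3 + (11/2 - 8) = -3 - 5/2 = -11/2 ≈ -5.5000)
V*Q(14, 20) = -11*(1 + 14)/2 = -11/2*15 = -165/2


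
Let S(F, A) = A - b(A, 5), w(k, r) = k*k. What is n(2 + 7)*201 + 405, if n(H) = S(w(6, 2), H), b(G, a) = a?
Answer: 1209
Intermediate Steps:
w(k, r) = k²
S(F, A) = -5 + A (S(F, A) = A - 1*5 = A - 5 = -5 + A)
n(H) = -5 + H
n(2 + 7)*201 + 405 = (-5 + (2 + 7))*201 + 405 = (-5 + 9)*201 + 405 = 4*201 + 405 = 804 + 405 = 1209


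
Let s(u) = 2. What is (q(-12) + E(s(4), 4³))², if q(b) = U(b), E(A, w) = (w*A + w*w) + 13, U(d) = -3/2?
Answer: 71757841/4 ≈ 1.7939e+7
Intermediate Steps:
U(d) = -3/2 (U(d) = -3*½ = -3/2)
E(A, w) = 13 + w² + A*w (E(A, w) = (A*w + w²) + 13 = (w² + A*w) + 13 = 13 + w² + A*w)
q(b) = -3/2
(q(-12) + E(s(4), 4³))² = (-3/2 + (13 + (4³)² + 2*4³))² = (-3/2 + (13 + 64² + 2*64))² = (-3/2 + (13 + 4096 + 128))² = (-3/2 + 4237)² = (8471/2)² = 71757841/4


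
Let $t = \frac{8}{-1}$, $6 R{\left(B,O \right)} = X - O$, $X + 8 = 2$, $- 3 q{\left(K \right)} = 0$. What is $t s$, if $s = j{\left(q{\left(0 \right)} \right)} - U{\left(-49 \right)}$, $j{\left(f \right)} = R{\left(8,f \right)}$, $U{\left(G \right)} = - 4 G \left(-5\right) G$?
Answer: $384168$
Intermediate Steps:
$q{\left(K \right)} = 0$ ($q{\left(K \right)} = \left(- \frac{1}{3}\right) 0 = 0$)
$U{\left(G \right)} = 20 G^{2}$ ($U{\left(G \right)} = 20 G G = 20 G^{2}$)
$X = -6$ ($X = -8 + 2 = -6$)
$R{\left(B,O \right)} = -1 - \frac{O}{6}$ ($R{\left(B,O \right)} = \frac{-6 - O}{6} = -1 - \frac{O}{6}$)
$j{\left(f \right)} = -1 - \frac{f}{6}$
$t = -8$ ($t = 8 \left(-1\right) = -8$)
$s = -48021$ ($s = \left(-1 - 0\right) - 20 \left(-49\right)^{2} = \left(-1 + 0\right) - 20 \cdot 2401 = -1 - 48020 = -48021$)
$t s = \left(-8\right) \left(-48021\right) = 384168$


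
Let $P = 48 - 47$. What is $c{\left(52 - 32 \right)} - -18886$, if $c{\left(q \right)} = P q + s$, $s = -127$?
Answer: $18779$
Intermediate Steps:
$P = 1$
$c{\left(q \right)} = -127 + q$ ($c{\left(q \right)} = 1 q - 127 = q - 127 = -127 + q$)
$c{\left(52 - 32 \right)} - -18886 = \left(-127 + \left(52 - 32\right)\right) - -18886 = \left(-127 + \left(52 - 32\right)\right) + 18886 = \left(-127 + 20\right) + 18886 = -107 + 18886 = 18779$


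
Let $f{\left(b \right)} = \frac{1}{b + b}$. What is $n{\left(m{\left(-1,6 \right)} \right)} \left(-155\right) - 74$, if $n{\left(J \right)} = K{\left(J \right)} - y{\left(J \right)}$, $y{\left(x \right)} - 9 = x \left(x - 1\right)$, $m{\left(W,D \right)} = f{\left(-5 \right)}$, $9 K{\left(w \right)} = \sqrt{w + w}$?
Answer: $\frac{26761}{20} - \frac{31 i \sqrt{5}}{9} \approx 1338.1 - 7.702 i$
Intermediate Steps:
$f{\left(b \right)} = \frac{1}{2 b}$
$K{\left(w \right)} = \frac{\sqrt{2} \sqrt{w}}{9}$ ($K{\left(w \right)} = \frac{\sqrt{w + w}}{9} = \frac{\sqrt{2 w}}{9} = \frac{\sqrt{2} \sqrt{w}}{9}$)
$m{\left(W,D \right)} = - \frac{1}{10}$ ($m{\left(W,D \right)} = \frac{1}{2 \left(-5\right)} = \frac{1}{2} \left(- \frac{1}{5}\right) = - \frac{1}{10}$)
$y{\left(x \right)} = 9 + x \left(-1 + x\right)$ ($y{\left(x \right)} = 9 + x \left(x - 1\right) = 9 + x \left(-1 + x\right)$)
$n{\left(J \right)} = -9 + J - J^{2} + \frac{\sqrt{2} \sqrt{J}}{9}$ ($n{\left(J \right)} = \frac{\sqrt{2} \sqrt{J}}{9} - \left(9 + J^{2} - J\right) = -9 + J - J^{2} + \frac{\sqrt{2} \sqrt{J}}{9}$)
$n{\left(m{\left(-1,6 \right)} \right)} \left(-155\right) - 74 = \left(-9 - \frac{1}{10} - \left(- \frac{1}{10}\right)^{2} + \frac{\sqrt{2} \sqrt{- \frac{1}{10}}}{9}\right) \left(-155\right) - 74 = \left(-9 - \frac{1}{10} - \frac{1}{100} + \frac{\sqrt{2} \frac{i \sqrt{10}}{10}}{9}\right) \left(-155\right) - 74 = \left(-9 - \frac{1}{10} - \frac{1}{100} + \frac{i \sqrt{5}}{45}\right) \left(-155\right) - 74 = \left(- \frac{911}{100} + \frac{i \sqrt{5}}{45}\right) \left(-155\right) - 74 = \left(\frac{28241}{20} - \frac{31 i \sqrt{5}}{9}\right) - 74 = \frac{26761}{20} - \frac{31 i \sqrt{5}}{9}$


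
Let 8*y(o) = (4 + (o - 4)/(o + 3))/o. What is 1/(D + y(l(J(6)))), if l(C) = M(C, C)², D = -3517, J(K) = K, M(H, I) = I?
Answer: -2808/9875689 ≈ -0.00028433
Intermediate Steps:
l(C) = C²
y(o) = (4 + (-4 + o)/(3 + o))/(8*o) (y(o) = ((4 + (o - 4)/(o + 3))/o)/8 = ((4 + (-4 + o)/(3 + o))/o)/8 = (4 + (-4 + o)/(3 + o))/(8*o))
1/(D + y(l(J(6)))) = 1/(-3517 + (8 + 5*6²)/(8*(6²)*(3 + 6²))) = 1/(-3517 + (⅛)*(8 + 5*36)/(36*(3 + 36))) = 1/(-3517 + (⅛)*(1/36)*(8 + 180)/39) = 1/(-3517 + (⅛)*(1/36)*(1/39)*188) = 1/(-3517 + 47/2808) = 1/(-9875689/2808) = -2808/9875689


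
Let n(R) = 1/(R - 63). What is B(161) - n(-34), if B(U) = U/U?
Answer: 98/97 ≈ 1.0103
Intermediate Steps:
n(R) = 1/(-63 + R)
B(U) = 1
B(161) - n(-34) = 1 - 1/(-63 - 34) = 1 - 1/(-97) = 1 - 1*(-1/97) = 1 + 1/97 = 98/97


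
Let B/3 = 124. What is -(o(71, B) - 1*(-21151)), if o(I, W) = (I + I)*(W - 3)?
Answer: -73549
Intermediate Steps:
B = 372 (B = 3*124 = 372)
o(I, W) = 2*I*(-3 + W) (o(I, W) = (2*I)*(-3 + W) = 2*I*(-3 + W))
-(o(71, B) - 1*(-21151)) = -(2*71*(-3 + 372) - 1*(-21151)) = -(2*71*369 + 21151) = -(52398 + 21151) = -1*73549 = -73549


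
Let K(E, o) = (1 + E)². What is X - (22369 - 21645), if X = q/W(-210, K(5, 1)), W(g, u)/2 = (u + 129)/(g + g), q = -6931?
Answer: 89070/11 ≈ 8097.3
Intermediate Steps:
W(g, u) = (129 + u)/g (W(g, u) = 2*((u + 129)/(g + g)) = 2*((129 + u)/((2*g))) = 2*((129 + u)*(1/(2*g))) = 2*((129 + u)/(2*g)) = (129 + u)/g)
X = 97034/11 (X = -6931*(-210/(129 + (1 + 5)²)) = -6931*(-210/(129 + 6²)) = -6931*(-210/(129 + 36)) = -6931/((-1/210*165)) = -6931/(-11/14) = -6931*(-14/11) = 97034/11 ≈ 8821.3)
X - (22369 - 21645) = 97034/11 - (22369 - 21645) = 97034/11 - 1*724 = 97034/11 - 724 = 89070/11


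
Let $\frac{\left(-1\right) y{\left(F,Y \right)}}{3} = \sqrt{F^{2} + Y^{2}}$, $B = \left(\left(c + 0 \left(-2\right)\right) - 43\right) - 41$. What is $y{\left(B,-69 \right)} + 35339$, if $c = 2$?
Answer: $35339 - 3 \sqrt{11485} \approx 35018.0$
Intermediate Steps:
$B = -82$ ($B = \left(\left(2 + 0 \left(-2\right)\right) - 43\right) - 41 = \left(\left(2 + 0\right) - 43\right) - 41 = \left(2 - 43\right) - 41 = -41 - 41 = -82$)
$y{\left(F,Y \right)} = - 3 \sqrt{F^{2} + Y^{2}}$
$y{\left(B,-69 \right)} + 35339 = - 3 \sqrt{\left(-82\right)^{2} + \left(-69\right)^{2}} + 35339 = - 3 \sqrt{6724 + 4761} + 35339 = - 3 \sqrt{11485} + 35339 = 35339 - 3 \sqrt{11485}$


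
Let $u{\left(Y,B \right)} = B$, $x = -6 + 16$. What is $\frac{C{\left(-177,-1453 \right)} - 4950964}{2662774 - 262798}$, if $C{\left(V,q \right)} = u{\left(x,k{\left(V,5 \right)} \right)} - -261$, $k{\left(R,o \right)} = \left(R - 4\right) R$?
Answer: $- \frac{2459333}{1199988} \approx -2.0495$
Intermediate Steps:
$x = 10$
$k{\left(R,o \right)} = R \left(-4 + R\right)$ ($k{\left(R,o \right)} = \left(-4 + R\right) R = R \left(-4 + R\right)$)
$C{\left(V,q \right)} = 261 + V \left(-4 + V\right)$ ($C{\left(V,q \right)} = V \left(-4 + V\right) - -261 = V \left(-4 + V\right) + 261 = 261 + V \left(-4 + V\right)$)
$\frac{C{\left(-177,-1453 \right)} - 4950964}{2662774 - 262798} = \frac{\left(261 - 177 \left(-4 - 177\right)\right) - 4950964}{2662774 - 262798} = \frac{\left(261 - -32037\right) - 4950964}{2399976} = \left(\left(261 + 32037\right) - 4950964\right) \frac{1}{2399976} = \left(32298 - 4950964\right) \frac{1}{2399976} = \left(-4918666\right) \frac{1}{2399976} = - \frac{2459333}{1199988}$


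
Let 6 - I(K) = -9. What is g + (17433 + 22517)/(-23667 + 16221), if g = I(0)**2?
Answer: 48100/219 ≈ 219.63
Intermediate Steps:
I(K) = 15 (I(K) = 6 - 1*(-9) = 6 + 9 = 15)
g = 225 (g = 15**2 = 225)
g + (17433 + 22517)/(-23667 + 16221) = 225 + (17433 + 22517)/(-23667 + 16221) = 225 + 39950/(-7446) = 225 + 39950*(-1/7446) = 225 - 1175/219 = 48100/219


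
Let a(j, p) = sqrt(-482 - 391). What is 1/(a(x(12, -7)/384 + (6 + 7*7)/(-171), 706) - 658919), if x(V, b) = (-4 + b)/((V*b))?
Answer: -658919/434174249434 - 3*I*sqrt(97)/434174249434 ≈ -1.5176e-6 - 6.8052e-11*I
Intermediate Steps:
x(V, b) = (-4 + b)/(V*b) (x(V, b) = (-4 + b)*(1/(V*b)) = (-4 + b)/(V*b))
a(j, p) = 3*I*sqrt(97) (a(j, p) = sqrt(-873) = 3*I*sqrt(97))
1/(a(x(12, -7)/384 + (6 + 7*7)/(-171), 706) - 658919) = 1/(3*I*sqrt(97) - 658919) = 1/(-658919 + 3*I*sqrt(97))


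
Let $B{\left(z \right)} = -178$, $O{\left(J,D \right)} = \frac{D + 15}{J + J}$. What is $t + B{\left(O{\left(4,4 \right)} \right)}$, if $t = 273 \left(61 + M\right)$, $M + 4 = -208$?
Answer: $-41401$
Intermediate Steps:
$M = -212$ ($M = -4 - 208 = -212$)
$O{\left(J,D \right)} = \frac{15 + D}{2 J}$
$t = -41223$ ($t = 273 \left(61 - 212\right) = 273 \left(-151\right) = -41223$)
$t + B{\left(O{\left(4,4 \right)} \right)} = -41223 - 178 = -41401$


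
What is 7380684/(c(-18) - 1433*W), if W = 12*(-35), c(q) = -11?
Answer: 7380684/601849 ≈ 12.263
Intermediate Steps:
W = -420
7380684/(c(-18) - 1433*W) = 7380684/(-11 - 1433*(-420)) = 7380684/(-11 + 601860) = 7380684/601849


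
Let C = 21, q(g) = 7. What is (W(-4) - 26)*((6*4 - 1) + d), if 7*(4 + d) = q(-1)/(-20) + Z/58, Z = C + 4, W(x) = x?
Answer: -231561/406 ≈ -570.35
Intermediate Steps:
Z = 25 (Z = 21 + 4 = 25)
d = -16193/4060 (d = -4 + (7/(-20) + 25/58)/7 = -4 + (7*(-1/20) + 25*(1/58))/7 = -4 + (-7/20 + 25/58)/7 = -4 + (⅐)*(47/580) = -4 + 47/4060 = -16193/4060 ≈ -3.9884)
(W(-4) - 26)*((6*4 - 1) + d) = (-4 - 26)*((6*4 - 1) - 16193/4060) = -30*((24 - 1) - 16193/4060) = -30*(23 - 16193/4060) = -30*77187/4060 = -231561/406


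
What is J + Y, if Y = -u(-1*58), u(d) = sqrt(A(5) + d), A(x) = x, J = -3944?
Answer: -3944 - I*sqrt(53) ≈ -3944.0 - 7.2801*I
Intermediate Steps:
u(d) = sqrt(5 + d)
Y = -I*sqrt(53) (Y = -sqrt(5 - 1*58) = -sqrt(5 - 58) = -sqrt(-53) = -I*sqrt(53) ≈ -7.2801*I)
J + Y = -3944 - I*sqrt(53)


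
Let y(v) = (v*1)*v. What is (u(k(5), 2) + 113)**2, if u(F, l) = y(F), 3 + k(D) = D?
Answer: 13689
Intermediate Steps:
y(v) = v**2 (y(v) = v*v = v**2)
k(D) = -3 + D
u(F, l) = F**2
(u(k(5), 2) + 113)**2 = ((-3 + 5)**2 + 113)**2 = (2**2 + 113)**2 = (4 + 113)**2 = 117**2 = 13689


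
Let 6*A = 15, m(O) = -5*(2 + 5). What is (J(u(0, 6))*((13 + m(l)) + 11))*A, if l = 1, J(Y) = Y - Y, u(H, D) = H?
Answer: 0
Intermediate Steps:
J(Y) = 0
m(O) = -35 (m(O) = -5*7 = -35)
A = 5/2 (A = (⅙)*15 = 5/2 ≈ 2.5000)
(J(u(0, 6))*((13 + m(l)) + 11))*A = (0*((13 - 35) + 11))*(5/2) = (0*(-22 + 11))*(5/2) = (0*(-11))*(5/2) = 0*(5/2) = 0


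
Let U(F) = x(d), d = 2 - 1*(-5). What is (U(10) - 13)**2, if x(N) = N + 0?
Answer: 36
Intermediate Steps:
d = 7 (d = 2 + 5 = 7)
x(N) = N
U(F) = 7
(U(10) - 13)**2 = (7 - 13)**2 = (-6)**2 = 36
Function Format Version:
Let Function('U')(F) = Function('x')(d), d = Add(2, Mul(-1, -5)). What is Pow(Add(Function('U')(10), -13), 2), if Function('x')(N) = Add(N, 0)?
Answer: 36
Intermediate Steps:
d = 7 (d = Add(2, 5) = 7)
Function('x')(N) = N
Function('U')(F) = 7
Pow(Add(Function('U')(10), -13), 2) = Pow(Add(7, -13), 2) = Pow(-6, 2) = 36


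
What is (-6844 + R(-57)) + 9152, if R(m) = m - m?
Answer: 2308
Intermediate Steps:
R(m) = 0
(-6844 + R(-57)) + 9152 = (-6844 + 0) + 9152 = -6844 + 9152 = 2308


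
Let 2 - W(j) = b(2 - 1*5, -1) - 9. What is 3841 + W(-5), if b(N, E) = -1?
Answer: 3853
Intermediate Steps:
W(j) = 12 (W(j) = 2 - (-1 - 9) = 2 - 1*(-10) = 2 + 10 = 12)
3841 + W(-5) = 3841 + 12 = 3853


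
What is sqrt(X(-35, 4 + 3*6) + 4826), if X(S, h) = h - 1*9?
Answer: sqrt(4839) ≈ 69.563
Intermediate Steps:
X(S, h) = -9 + h (X(S, h) = h - 9 = -9 + h)
sqrt(X(-35, 4 + 3*6) + 4826) = sqrt((-9 + (4 + 3*6)) + 4826) = sqrt((-9 + (4 + 18)) + 4826) = sqrt((-9 + 22) + 4826) = sqrt(13 + 4826) = sqrt(4839)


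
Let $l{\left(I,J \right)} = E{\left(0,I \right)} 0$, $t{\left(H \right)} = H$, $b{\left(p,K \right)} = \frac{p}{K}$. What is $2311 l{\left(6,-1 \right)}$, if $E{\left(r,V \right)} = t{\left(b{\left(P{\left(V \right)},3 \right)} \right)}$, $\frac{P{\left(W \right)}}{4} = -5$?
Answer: $0$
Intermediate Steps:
$P{\left(W \right)} = -20$ ($P{\left(W \right)} = 4 \left(-5\right) = -20$)
$E{\left(r,V \right)} = - \frac{20}{3}$
$l{\left(I,J \right)} = 0$ ($l{\left(I,J \right)} = \left(- \frac{20}{3}\right) 0 = 0$)
$2311 l{\left(6,-1 \right)} = 2311 \cdot 0 = 0$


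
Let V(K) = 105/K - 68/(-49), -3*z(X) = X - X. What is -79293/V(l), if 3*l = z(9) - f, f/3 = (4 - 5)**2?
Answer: 3885357/5077 ≈ 765.29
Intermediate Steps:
z(X) = 0 (z(X) = -(X - X)/3 = -1/3*0 = 0)
f = 3 (f = 3*(4 - 5)**2 = 3*(-1)**2 = 3*1 = 3)
l = -1 (l = (0 - 1*3)/3 = (0 - 3)/3 = (1/3)*(-3) = -1)
V(K) = 68/49 + 105/K (V(K) = 105/K - 68*(-1/49) = 105/K + 68/49 = 68/49 + 105/K)
-79293/V(l) = -79293/(68/49 + 105/(-1)) = -79293/(68/49 + 105*(-1)) = -79293/(68/49 - 105) = -79293/(-5077/49) = -79293*(-49/5077) = 3885357/5077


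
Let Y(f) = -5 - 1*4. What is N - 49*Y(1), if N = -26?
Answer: 415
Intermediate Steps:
Y(f) = -9 (Y(f) = -5 - 4 = -9)
N - 49*Y(1) = -26 - 49*(-9) = -26 + 441 = 415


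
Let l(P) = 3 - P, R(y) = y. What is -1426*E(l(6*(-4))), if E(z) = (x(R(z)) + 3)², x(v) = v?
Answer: -1283400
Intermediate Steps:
E(z) = (3 + z)² (E(z) = (z + 3)² = (3 + z)²)
-1426*E(l(6*(-4))) = -1426*(3 + (3 - 6*(-4)))² = -1426*(3 + (3 - 1*(-24)))² = -1426*(3 + (3 + 24))² = -1426*(3 + 27)² = -1426*30² = -1426*900 = -1283400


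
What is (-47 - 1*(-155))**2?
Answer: 11664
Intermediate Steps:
(-47 - 1*(-155))**2 = (-47 + 155)**2 = 108**2 = 11664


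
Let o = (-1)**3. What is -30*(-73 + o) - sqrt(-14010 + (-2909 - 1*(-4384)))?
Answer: 2220 - I*sqrt(12535) ≈ 2220.0 - 111.96*I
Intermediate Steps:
o = -1
-30*(-73 + o) - sqrt(-14010 + (-2909 - 1*(-4384))) = -30*(-73 - 1) - sqrt(-14010 + (-2909 - 1*(-4384))) = -30*(-74) - sqrt(-14010 + (-2909 + 4384)) = 2220 - sqrt(-14010 + 1475) = 2220 - sqrt(-12535) = 2220 - I*sqrt(12535)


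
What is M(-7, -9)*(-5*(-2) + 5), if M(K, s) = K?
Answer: -105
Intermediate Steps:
M(-7, -9)*(-5*(-2) + 5) = -7*(-5*(-2) + 5) = -7*(10 + 5) = -7*15 = -105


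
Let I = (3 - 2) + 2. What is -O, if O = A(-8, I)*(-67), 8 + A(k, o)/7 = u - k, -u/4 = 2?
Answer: -3752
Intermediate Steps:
u = -8 (u = -4*2 = -8)
I = 3 (I = 1 + 2 = 3)
A(k, o) = -112 - 7*k (A(k, o) = -56 + 7*(-8 - k) = -56 + (-56 - 7*k) = -112 - 7*k)
O = 3752 (O = (-112 - 7*(-8))*(-67) = (-112 + 56)*(-67) = -56*(-67) = 3752)
-O = -1*3752 = -3752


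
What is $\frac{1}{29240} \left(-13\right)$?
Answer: $- \frac{13}{29240} \approx -0.0004446$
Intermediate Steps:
$\frac{1}{29240} \left(-13\right) = - \frac{13}{29240}$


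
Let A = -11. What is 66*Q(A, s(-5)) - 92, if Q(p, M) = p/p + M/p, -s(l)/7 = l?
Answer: -236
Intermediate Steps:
s(l) = -7*l
Q(p, M) = 1 + M/p
66*Q(A, s(-5)) - 92 = 66*((-7*(-5) - 11)/(-11)) - 92 = 66*(-(35 - 11)/11) - 92 = 66*(-1/11*24) - 92 = 66*(-24/11) - 92 = -144 - 92 = -236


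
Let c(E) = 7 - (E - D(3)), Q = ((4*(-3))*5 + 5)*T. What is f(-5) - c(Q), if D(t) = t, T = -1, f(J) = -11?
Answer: 34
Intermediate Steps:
Q = 55 (Q = ((4*(-3))*5 + 5)*(-1) = (-12*5 + 5)*(-1) = (-60 + 5)*(-1) = -55*(-1) = 55)
c(E) = 10 - E (c(E) = 7 - (E - 1*3) = 7 - (E - 3) = 7 - (-3 + E) = 7 + (3 - E) = 10 - E)
f(-5) - c(Q) = -11 - (10 - 1*55) = -11 - (10 - 55) = -11 - 1*(-45) = -11 + 45 = 34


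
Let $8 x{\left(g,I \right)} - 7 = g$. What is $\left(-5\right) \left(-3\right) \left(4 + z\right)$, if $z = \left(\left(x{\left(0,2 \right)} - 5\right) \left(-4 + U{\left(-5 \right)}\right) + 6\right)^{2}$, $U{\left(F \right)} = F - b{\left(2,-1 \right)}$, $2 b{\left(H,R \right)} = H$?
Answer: $\frac{536775}{16} \approx 33548.0$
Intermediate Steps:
$b{\left(H,R \right)} = \frac{H}{2}$
$x{\left(g,I \right)} = \frac{7}{8} + \frac{g}{8}$
$U{\left(F \right)} = -1 + F$ ($U{\left(F \right)} = F - \frac{1}{2} \cdot 2 = F - 1 = -1 + F$)
$z = \frac{35721}{16}$ ($z = \left(\left(\left(\frac{7}{8} + \frac{1}{8} \cdot 0\right) - 5\right) \left(-4 - 6\right) + 6\right)^{2} = \left(\left(\left(\frac{7}{8} + 0\right) - 5\right) \left(-4 - 6\right) + 6\right)^{2} = \left(\left(\frac{7}{8} - 5\right) \left(-10\right) + 6\right)^{2} = \left(\left(- \frac{33}{8}\right) \left(-10\right) + 6\right)^{2} = \left(\frac{165}{4} + 6\right)^{2} = \left(\frac{189}{4}\right)^{2} = \frac{35721}{16} \approx 2232.6$)
$\left(-5\right) \left(-3\right) \left(4 + z\right) = \left(-5\right) \left(-3\right) \left(4 + \frac{35721}{16}\right) = 15 \cdot \frac{35785}{16} = \frac{536775}{16}$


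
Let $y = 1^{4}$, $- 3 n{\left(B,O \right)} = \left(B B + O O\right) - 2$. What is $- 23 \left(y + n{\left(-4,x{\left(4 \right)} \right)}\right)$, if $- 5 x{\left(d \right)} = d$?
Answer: $\frac{2231}{25} \approx 89.24$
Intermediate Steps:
$x{\left(d \right)} = - \frac{d}{5}$
$n{\left(B,O \right)} = \frac{2}{3} - \frac{B^{2}}{3} - \frac{O^{2}}{3}$ ($n{\left(B,O \right)} = - \frac{\left(B B + O O\right) - 2}{3} = - \frac{\left(B^{2} + O^{2}\right) - 2}{3} = - \frac{-2 + B^{2} + O^{2}}{3} = \frac{2}{3} - \frac{B^{2}}{3} - \frac{O^{2}}{3}$)
$y = 1$
$- 23 \left(y + n{\left(-4,x{\left(4 \right)} \right)}\right) = - 23 \left(1 - \left(- \frac{2}{3} + \frac{16}{3} + \frac{16}{75}\right)\right) = - 23 \left(1 - \left(\frac{14}{3} + \frac{16}{75}\right)\right) = - 23 \left(1 - \frac{122}{25}\right) = \left(-23\right) \left(- \frac{97}{25}\right) = \frac{2231}{25}$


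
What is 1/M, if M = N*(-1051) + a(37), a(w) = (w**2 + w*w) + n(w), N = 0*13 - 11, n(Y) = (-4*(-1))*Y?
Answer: 1/14447 ≈ 6.9219e-5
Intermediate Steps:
n(Y) = 4*Y
N = -11 (N = 0 - 11 = -11)
a(w) = 2*w**2 + 4*w (a(w) = (w**2 + w*w) + 4*w = (w**2 + w**2) + 4*w = 2*w**2 + 4*w)
M = 14447 (M = -11*(-1051) + 2*37*(2 + 37) = 11561 + 2*37*39 = 11561 + 2886 = 14447)
1/M = 1/14447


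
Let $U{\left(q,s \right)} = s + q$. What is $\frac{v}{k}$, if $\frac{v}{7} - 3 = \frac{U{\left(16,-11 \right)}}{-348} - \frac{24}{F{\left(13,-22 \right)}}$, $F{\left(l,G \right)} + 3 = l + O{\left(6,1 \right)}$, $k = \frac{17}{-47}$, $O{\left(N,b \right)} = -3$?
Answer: $\frac{50713}{5916} \approx 8.5722$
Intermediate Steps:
$U{\left(q,s \right)} = q + s$
$k = - \frac{17}{47}$ ($k = 17 \left(- \frac{1}{47}\right) = - \frac{17}{47} \approx -0.3617$)
$F{\left(l,G \right)} = -6 + l$ ($F{\left(l,G \right)} = -3 + \left(l - 3\right) = -3 + \left(-3 + l\right) = -6 + l$)
$v = - \frac{1079}{348}$ ($v = 21 + 7 \left(\frac{16 - 11}{-348} - \frac{24}{-6 + 13}\right) = 21 + 7 \left(5 \left(- \frac{1}{348}\right) - \frac{24}{7}\right) = 21 + 7 \left(- \frac{5}{348} - \frac{24}{7}\right) = 21 + 7 \left(- \frac{8387}{2436}\right) = 21 - \frac{8387}{348} = - \frac{1079}{348} \approx -3.1006$)
$\frac{v}{k} = - \frac{1079}{348 \left(- \frac{17}{47}\right)} = \left(- \frac{1079}{348}\right) \left(- \frac{47}{17}\right) = \frac{50713}{5916}$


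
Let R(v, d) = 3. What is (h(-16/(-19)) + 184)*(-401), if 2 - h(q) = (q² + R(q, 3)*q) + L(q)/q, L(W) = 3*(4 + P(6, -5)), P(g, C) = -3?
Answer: -415063471/5776 ≈ -71860.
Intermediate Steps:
L(W) = 3 (L(W) = 3*(4 - 3) = 3*1 = 3)
h(q) = 2 - q² - 3*q - 3/q (h(q) = 2 - ((q² + 3*q) + 3/q) = 2 - (q² + 3*q + 3/q) = 2 + (-q² - 3*q - 3/q) = 2 - q² - 3*q - 3/q)
(h(-16/(-19)) + 184)*(-401) = ((2 - (-16/(-19))² - (-48)/(-19) - 3/((-16/(-19)))) + 184)*(-401) = ((2 - (-16*(-1/19))² - (-48)*(-1)/19 - 3/((-16*(-1/19)))) + 184)*(-401) = ((2 - (16/19)² - 3*16/19 - 3/16/19) + 184)*(-401) = ((2 - 1*256/361 - 48/19 - 3*19/16) + 184)*(-401) = ((2 - 256/361 - 48/19 - 57/16) + 184)*(-401) = (-27713/5776 + 184)*(-401) = (1035071/5776)*(-401) = -415063471/5776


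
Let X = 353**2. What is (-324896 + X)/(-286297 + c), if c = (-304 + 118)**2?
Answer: 200287/251701 ≈ 0.79573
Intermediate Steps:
X = 124609
c = 34596 (c = (-186)**2 = 34596)
(-324896 + X)/(-286297 + c) = (-324896 + 124609)/(-286297 + 34596) = -200287/(-251701) = -200287*(-1/251701) = 200287/251701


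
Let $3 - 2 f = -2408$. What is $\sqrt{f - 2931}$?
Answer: $\frac{i \sqrt{6902}}{2} \approx 41.539 i$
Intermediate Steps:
$f = \frac{2411}{2}$ ($f = \frac{3}{2} - -1204 = \frac{3}{2} + 1204 = \frac{2411}{2} \approx 1205.5$)
$\sqrt{f - 2931} = \sqrt{\frac{2411}{2} - 2931} = \sqrt{- \frac{3451}{2}} = \frac{i \sqrt{6902}}{2}$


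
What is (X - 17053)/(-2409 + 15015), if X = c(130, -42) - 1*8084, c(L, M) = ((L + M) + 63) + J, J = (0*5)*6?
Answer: -12493/6303 ≈ -1.9821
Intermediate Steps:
J = 0 (J = 0*6 = 0)
c(L, M) = 63 + L + M (c(L, M) = ((L + M) + 63) + 0 = (63 + L + M) + 0 = 63 + L + M)
X = -7933 (X = (63 + 130 - 42) - 1*8084 = 151 - 8084 = -7933)
(X - 17053)/(-2409 + 15015) = (-7933 - 17053)/(-2409 + 15015) = -24986/12606 = -24986*1/12606 = -12493/6303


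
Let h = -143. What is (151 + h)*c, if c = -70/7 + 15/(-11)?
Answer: -1000/11 ≈ -90.909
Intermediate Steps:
c = -125/11 (c = -70*⅐ + 15*(-1/11) = -10 - 15/11 = -125/11 ≈ -11.364)
(151 + h)*c = (151 - 143)*(-125/11) = 8*(-125/11) = -1000/11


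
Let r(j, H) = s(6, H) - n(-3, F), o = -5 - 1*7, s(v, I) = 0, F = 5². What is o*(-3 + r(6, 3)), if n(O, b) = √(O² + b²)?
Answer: 36 + 12*√634 ≈ 338.15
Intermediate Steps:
F = 25
o = -12 (o = -5 - 7 = -12)
r(j, H) = -√634 (r(j, H) = 0 - √((-3)² + 25²) = 0 - √(9 + 625) = 0 - √634 = -√634)
o*(-3 + r(6, 3)) = -12*(-3 - √634) = 36 + 12*√634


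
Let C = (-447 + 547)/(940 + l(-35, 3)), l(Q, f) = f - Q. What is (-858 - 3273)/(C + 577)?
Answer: -2020059/282203 ≈ -7.1582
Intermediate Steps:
C = 50/489 (C = (-447 + 547)/(940 + (3 - 1*(-35))) = 100/(940 + (3 + 35)) = 100/(940 + 38) = 100/978 = 100*(1/978) = 50/489 ≈ 0.10225)
(-858 - 3273)/(C + 577) = (-858 - 3273)/(50/489 + 577) = -4131/282203/489 = -4131*489/282203 = -2020059/282203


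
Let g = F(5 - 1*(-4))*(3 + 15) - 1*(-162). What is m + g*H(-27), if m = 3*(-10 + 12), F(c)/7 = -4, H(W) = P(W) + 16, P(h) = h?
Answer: 3768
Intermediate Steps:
H(W) = 16 + W (H(W) = W + 16 = 16 + W)
F(c) = -28 (F(c) = 7*(-4) = -28)
m = 6 (m = 3*2 = 6)
g = -342 (g = -28*(3 + 15) - 1*(-162) = -28*18 + 162 = -504 + 162 = -342)
m + g*H(-27) = 6 - 342*(16 - 27) = 6 - 342*(-11) = 6 + 3762 = 3768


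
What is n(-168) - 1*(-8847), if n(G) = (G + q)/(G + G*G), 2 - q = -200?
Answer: 124105733/14028 ≈ 8847.0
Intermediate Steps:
q = 202 (q = 2 - 1*(-200) = 2 + 200 = 202)
n(G) = (202 + G)/(G + G²) (n(G) = (G + 202)/(G + G*G) = (202 + G)/(G + G²))
n(-168) - 1*(-8847) = (202 - 168)/((-168)*(1 - 168)) - 1*(-8847) = -1/168*34/(-167) + 8847 = -1/168*(-1/167)*34 + 8847 = 17/14028 + 8847 = 124105733/14028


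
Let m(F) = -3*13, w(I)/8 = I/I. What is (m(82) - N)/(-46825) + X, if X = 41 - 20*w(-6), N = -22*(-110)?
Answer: -5569716/46825 ≈ -118.95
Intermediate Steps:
w(I) = 8 (w(I) = 8*(I/I) = 8*1 = 8)
N = 2420
m(F) = -39
X = -119 (X = 41 - 20*8 = 41 - 160 = -119)
(m(82) - N)/(-46825) + X = (-39 - 1*2420)/(-46825) - 119 = (-39 - 2420)*(-1/46825) - 119 = -2459*(-1/46825) - 119 = 2459/46825 - 119 = -5569716/46825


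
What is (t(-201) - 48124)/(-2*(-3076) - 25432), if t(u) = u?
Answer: 9665/3856 ≈ 2.5065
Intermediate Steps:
(t(-201) - 48124)/(-2*(-3076) - 25432) = (-201 - 48124)/(-2*(-3076) - 25432) = -48325/(6152 - 25432) = -48325/(-19280) = -48325*(-1/19280) = 9665/3856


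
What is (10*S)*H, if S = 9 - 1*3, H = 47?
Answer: 2820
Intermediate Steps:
S = 6 (S = 9 - 3 = 6)
(10*S)*H = (10*6)*47 = 60*47 = 2820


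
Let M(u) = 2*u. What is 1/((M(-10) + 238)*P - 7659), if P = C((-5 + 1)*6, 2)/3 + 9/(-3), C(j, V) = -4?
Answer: -3/25811 ≈ -0.00011623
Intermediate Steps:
P = -13/3 (P = -4/3 + 9/(-3) = -4*⅓ + 9*(-⅓) = -4/3 - 3 = -13/3 ≈ -4.3333)
1/((M(-10) + 238)*P - 7659) = 1/((2*(-10) + 238)*(-13/3) - 7659) = 1/((-20 + 238)*(-13/3) - 7659) = 1/(218*(-13/3) - 7659) = 1/(-2834/3 - 7659) = 1/(-25811/3) = -3/25811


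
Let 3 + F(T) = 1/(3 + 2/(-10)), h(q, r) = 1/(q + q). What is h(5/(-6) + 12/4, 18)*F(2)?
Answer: -111/182 ≈ -0.60989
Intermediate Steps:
h(q, r) = 1/(2*q)
F(T) = -37/14 (F(T) = -3 + 1/(3 + 2/(-10)) = -3 + 1/(3 + 2*(-⅒)) = -3 + 1/(3 - ⅕) = -3 + 1/(14/5) = -3 + 5/14 = -37/14)
h(5/(-6) + 12/4, 18)*F(2) = (1/(2*(5/(-6) + 12/4)))*(-37/14) = (1/(2*(5*(-⅙) + 12*(¼))))*(-37/14) = (1/(2*(-⅚ + 3)))*(-37/14) = (1/(2*(13/6)))*(-37/14) = ((½)*(6/13))*(-37/14) = (3/13)*(-37/14) = -111/182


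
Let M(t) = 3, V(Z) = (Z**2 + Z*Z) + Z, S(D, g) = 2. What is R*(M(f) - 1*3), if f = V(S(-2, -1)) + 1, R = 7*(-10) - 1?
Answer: 0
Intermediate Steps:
V(Z) = Z + 2*Z**2 (V(Z) = (Z**2 + Z**2) + Z = 2*Z**2 + Z = Z + 2*Z**2)
R = -71 (R = -70 - 1 = -71)
f = 11 (f = 2*(1 + 2*2) + 1 = 2*(1 + 4) + 1 = 2*5 + 1 = 10 + 1 = 11)
R*(M(f) - 1*3) = -71*(3 - 1*3) = -71*(3 - 3) = -71*0 = 0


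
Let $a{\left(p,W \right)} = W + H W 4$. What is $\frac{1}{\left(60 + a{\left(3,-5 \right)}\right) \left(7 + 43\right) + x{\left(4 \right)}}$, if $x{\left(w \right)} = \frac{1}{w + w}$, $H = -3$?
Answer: $\frac{8}{46001} \approx 0.00017391$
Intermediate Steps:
$a{\left(p,W \right)} = - 11 W$ ($a{\left(p,W \right)} = W + - 3 W 4 = W - 12 W = - 11 W$)
$x{\left(w \right)} = \frac{1}{2 w}$
$\frac{1}{\left(60 + a{\left(3,-5 \right)}\right) \left(7 + 43\right) + x{\left(4 \right)}} = \frac{1}{\left(60 - -55\right) \left(7 + 43\right) + \frac{1}{2 \cdot 4}} = \frac{1}{\left(60 + 55\right) 50 + \frac{1}{2} \cdot \frac{1}{4}} = \frac{1}{115 \cdot 50 + \frac{1}{8}} = \frac{1}{5750 + \frac{1}{8}} = \frac{1}{\frac{46001}{8}} = \frac{8}{46001}$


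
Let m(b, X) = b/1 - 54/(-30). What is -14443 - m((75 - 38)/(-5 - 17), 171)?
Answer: -1588743/110 ≈ -14443.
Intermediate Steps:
m(b, X) = 9/5 + b (m(b, X) = b*1 - 54*(-1/30) = b + 9/5 = 9/5 + b)
-14443 - m((75 - 38)/(-5 - 17), 171) = -14443 - (9/5 + (75 - 38)/(-5 - 17)) = -14443 - (9/5 + 37/(-22)) = -14443 - (9/5 + 37*(-1/22)) = -14443 - (9/5 - 37/22) = -14443 - 1*13/110 = -14443 - 13/110 = -1588743/110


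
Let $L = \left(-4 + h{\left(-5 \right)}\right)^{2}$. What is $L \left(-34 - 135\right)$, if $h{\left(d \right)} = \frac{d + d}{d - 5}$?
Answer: $-1521$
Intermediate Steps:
$h{\left(d \right)} = \frac{2 d}{-5 + d}$
$L = 9$ ($L = \left(-4 + 2 \left(-5\right) \frac{1}{-5 - 5}\right)^{2} = \left(-4 + 2 \left(-5\right) \frac{1}{-10}\right)^{2} = \left(-4 + 2 \left(-5\right) \left(- \frac{1}{10}\right)\right)^{2} = \left(-4 + 1\right)^{2} = \left(-3\right)^{2} = 9$)
$L \left(-34 - 135\right) = 9 \left(-34 - 135\right) = 9 \left(-169\right) = -1521$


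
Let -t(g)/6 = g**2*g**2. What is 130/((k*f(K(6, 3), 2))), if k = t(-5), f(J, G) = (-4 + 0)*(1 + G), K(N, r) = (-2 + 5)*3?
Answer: 13/4500 ≈ 0.0028889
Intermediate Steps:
K(N, r) = 9 (K(N, r) = 3*3 = 9)
f(J, G) = -4 - 4*G (f(J, G) = -4*(1 + G) = -4 - 4*G)
t(g) = -6*g**4 (t(g) = -6*g**2*g**2 = -6*g**4)
k = -3750 (k = -6*(-5)**4 = -6*625 = -3750)
130/((k*f(K(6, 3), 2))) = 130/((-3750*(-4 - 4*2))) = 130/((-3750*(-4 - 8))) = 130/((-3750*(-12))) = 130/45000 = 130*(1/45000) = 13/4500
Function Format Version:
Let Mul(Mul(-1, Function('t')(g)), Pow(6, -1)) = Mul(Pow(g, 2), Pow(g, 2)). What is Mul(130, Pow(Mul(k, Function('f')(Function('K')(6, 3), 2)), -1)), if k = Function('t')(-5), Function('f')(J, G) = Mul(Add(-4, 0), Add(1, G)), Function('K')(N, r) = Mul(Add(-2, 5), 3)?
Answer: Rational(13, 4500) ≈ 0.0028889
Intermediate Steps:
Function('K')(N, r) = 9 (Function('K')(N, r) = Mul(3, 3) = 9)
Function('f')(J, G) = Add(-4, Mul(-4, G)) (Function('f')(J, G) = Mul(-4, Add(1, G)) = Add(-4, Mul(-4, G)))
Function('t')(g) = Mul(-6, Pow(g, 4)) (Function('t')(g) = Mul(-6, Mul(Pow(g, 2), Pow(g, 2))) = Mul(-6, Pow(g, 4)))
k = -3750 (k = Mul(-6, Pow(-5, 4)) = Mul(-6, 625) = -3750)
Mul(130, Pow(Mul(k, Function('f')(Function('K')(6, 3), 2)), -1)) = Mul(130, Pow(Mul(-3750, Add(-4, Mul(-4, 2))), -1)) = Mul(130, Pow(Mul(-3750, Add(-4, -8)), -1)) = Mul(130, Pow(Mul(-3750, -12), -1)) = Mul(130, Pow(45000, -1)) = Mul(130, Rational(1, 45000)) = Rational(13, 4500)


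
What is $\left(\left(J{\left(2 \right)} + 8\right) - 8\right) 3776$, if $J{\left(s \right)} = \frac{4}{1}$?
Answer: $15104$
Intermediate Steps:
$J{\left(s \right)} = 4$ ($J{\left(s \right)} = 4 \cdot 1 = 4$)
$\left(\left(J{\left(2 \right)} + 8\right) - 8\right) 3776 = \left(\left(4 + 8\right) - 8\right) 3776 = \left(12 - 8\right) 3776 = 4 \cdot 3776 = 15104$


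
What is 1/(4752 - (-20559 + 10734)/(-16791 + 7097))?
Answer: 74/351573 ≈ 0.00021048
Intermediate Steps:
1/(4752 - (-20559 + 10734)/(-16791 + 7097)) = 1/(4752 - (-9825)/(-9694)) = 1/(4752 - (-9825)*(-1)/9694) = 1/(4752 - 1*75/74) = 1/(4752 - 75/74) = 1/(351573/74) = 74/351573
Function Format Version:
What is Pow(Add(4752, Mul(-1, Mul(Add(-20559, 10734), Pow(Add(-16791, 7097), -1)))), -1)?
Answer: Rational(74, 351573) ≈ 0.00021048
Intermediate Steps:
Pow(Add(4752, Mul(-1, Mul(Add(-20559, 10734), Pow(Add(-16791, 7097), -1)))), -1) = Pow(Add(4752, Mul(-1, Mul(-9825, Pow(-9694, -1)))), -1) = Pow(Add(4752, Mul(-1, Mul(-9825, Rational(-1, 9694)))), -1) = Pow(Add(4752, Mul(-1, Rational(75, 74))), -1) = Pow(Add(4752, Rational(-75, 74)), -1) = Pow(Rational(351573, 74), -1) = Rational(74, 351573)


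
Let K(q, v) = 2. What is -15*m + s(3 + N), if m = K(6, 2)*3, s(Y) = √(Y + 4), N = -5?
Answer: -90 + √2 ≈ -88.586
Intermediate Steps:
s(Y) = √(4 + Y)
m = 6 (m = 2*3 = 6)
-15*m + s(3 + N) = -15*6 + √(4 + (3 - 5)) = -90 + √(4 - 2) = -90 + √2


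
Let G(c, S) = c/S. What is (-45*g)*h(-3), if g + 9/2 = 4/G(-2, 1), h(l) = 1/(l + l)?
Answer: -195/4 ≈ -48.750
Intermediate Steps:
h(l) = 1/(2*l)
g = -13/2 (g = -9/2 + 4/((-2/1)) = -9/2 + 4/((-2*1)) = -9/2 + 4/(-2) = -9/2 + 4*(-1/2) = -9/2 - 2 = -13/2 ≈ -6.5000)
(-45*g)*h(-3) = (-45*(-13/2))*((1/2)/(-3)) = 585*((1/2)*(-1/3))/2 = (585/2)*(-1/6) = -195/4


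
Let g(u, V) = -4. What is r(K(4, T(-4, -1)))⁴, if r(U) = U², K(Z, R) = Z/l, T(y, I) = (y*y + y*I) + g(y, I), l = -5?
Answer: 65536/390625 ≈ 0.16777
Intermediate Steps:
T(y, I) = -4 + y² + I*y (T(y, I) = (y*y + y*I) - 4 = (y² + I*y) - 4 = -4 + y² + I*y)
K(Z, R) = -Z/5 (K(Z, R) = Z/(-5) = Z*(-⅕) = -Z/5)
r(K(4, T(-4, -1)))⁴ = ((-⅕*4)²)⁴ = ((-⅘)²)⁴ = (16/25)⁴ = 65536/390625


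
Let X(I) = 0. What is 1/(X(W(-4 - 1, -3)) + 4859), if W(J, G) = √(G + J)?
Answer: 1/4859 ≈ 0.00020580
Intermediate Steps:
1/(X(W(-4 - 1, -3)) + 4859) = 1/(0 + 4859) = 1/4859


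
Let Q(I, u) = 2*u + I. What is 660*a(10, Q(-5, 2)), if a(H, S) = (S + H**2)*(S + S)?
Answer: -130680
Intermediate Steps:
Q(I, u) = I + 2*u
a(H, S) = 2*S*(S + H**2) (a(H, S) = (S + H**2)*(2*S) = 2*S*(S + H**2))
660*a(10, Q(-5, 2)) = 660*(2*(-5 + 2*2)*((-5 + 2*2) + 10**2)) = 660*(2*(-5 + 4)*((-5 + 4) + 100)) = 660*(2*(-1)*(-1 + 100)) = 660*(2*(-1)*99) = 660*(-198) = -130680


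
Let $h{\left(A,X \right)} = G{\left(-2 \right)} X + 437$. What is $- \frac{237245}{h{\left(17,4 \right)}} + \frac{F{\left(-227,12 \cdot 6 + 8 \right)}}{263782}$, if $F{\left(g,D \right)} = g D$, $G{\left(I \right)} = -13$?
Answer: $- \frac{6258795219}{10155607} \approx -616.29$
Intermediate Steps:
$F{\left(g,D \right)} = D g$
$h{\left(A,X \right)} = 437 - 13 X$ ($h{\left(A,X \right)} = - 13 X + 437 = 437 - 13 X$)
$- \frac{237245}{h{\left(17,4 \right)}} + \frac{F{\left(-227,12 \cdot 6 + 8 \right)}}{263782} = - \frac{237245}{437 - 52} + \frac{\left(12 \cdot 6 + 8\right) \left(-227\right)}{263782} = - \frac{237245}{437 - 52} + \left(72 + 8\right) \left(-227\right) \frac{1}{263782} = - \frac{237245}{385} + 80 \left(-227\right) \frac{1}{263782} = \left(-237245\right) \frac{1}{385} - \frac{9080}{131891} = - \frac{47449}{77} - \frac{9080}{131891} = - \frac{6258795219}{10155607}$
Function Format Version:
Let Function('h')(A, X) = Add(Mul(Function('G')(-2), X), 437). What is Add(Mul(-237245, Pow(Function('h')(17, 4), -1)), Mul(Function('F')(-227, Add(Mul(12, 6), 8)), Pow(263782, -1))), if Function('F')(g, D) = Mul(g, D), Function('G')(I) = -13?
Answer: Rational(-6258795219, 10155607) ≈ -616.29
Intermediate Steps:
Function('F')(g, D) = Mul(D, g)
Function('h')(A, X) = Add(437, Mul(-13, X)) (Function('h')(A, X) = Add(Mul(-13, X), 437) = Add(437, Mul(-13, X)))
Add(Mul(-237245, Pow(Function('h')(17, 4), -1)), Mul(Function('F')(-227, Add(Mul(12, 6), 8)), Pow(263782, -1))) = Add(Mul(-237245, Pow(Add(437, Mul(-13, 4)), -1)), Mul(Mul(Add(Mul(12, 6), 8), -227), Pow(263782, -1))) = Add(Mul(-237245, Pow(Add(437, -52), -1)), Mul(Mul(Add(72, 8), -227), Rational(1, 263782))) = Add(Mul(-237245, Pow(385, -1)), Mul(Mul(80, -227), Rational(1, 263782))) = Add(Mul(-237245, Rational(1, 385)), Mul(-18160, Rational(1, 263782))) = Add(Rational(-47449, 77), Rational(-9080, 131891)) = Rational(-6258795219, 10155607)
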